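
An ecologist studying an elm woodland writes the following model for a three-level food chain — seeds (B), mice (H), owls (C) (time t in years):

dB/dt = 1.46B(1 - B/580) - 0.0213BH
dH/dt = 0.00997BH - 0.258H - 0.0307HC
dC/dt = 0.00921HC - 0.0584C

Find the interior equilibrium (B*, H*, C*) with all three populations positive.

From dC/dt = 0: 0.00921H* = 0.0584, so H* = 6.34.
From dB/dt = 0: 1.46(1 - B*/580) = 0.0213·6.34, giving B* = 580·(1 - 0.0925) = 526.
From dH/dt = 0: 0.00997·526 - 0.258 = 0.0307C*, so C* = 4.99/0.0307 = 163.

B* ≈ 526, H* ≈ 6.34, C* ≈ 163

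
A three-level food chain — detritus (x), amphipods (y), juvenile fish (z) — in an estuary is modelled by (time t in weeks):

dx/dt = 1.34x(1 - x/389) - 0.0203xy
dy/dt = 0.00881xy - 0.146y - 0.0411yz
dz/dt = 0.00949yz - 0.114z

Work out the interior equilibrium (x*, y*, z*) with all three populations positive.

x* ≈ 318, y* ≈ 12, z* ≈ 64.7

From dz/dt = 0: 0.00949y* = 0.114, so y* = 12.
From dx/dt = 0: 1.34(1 - x*/389) = 0.0203·12, giving x* = 389·(1 - 0.182) = 318.
From dy/dt = 0: 0.00881·318 - 0.146 = 0.0411z*, so z* = 2.66/0.0411 = 64.7.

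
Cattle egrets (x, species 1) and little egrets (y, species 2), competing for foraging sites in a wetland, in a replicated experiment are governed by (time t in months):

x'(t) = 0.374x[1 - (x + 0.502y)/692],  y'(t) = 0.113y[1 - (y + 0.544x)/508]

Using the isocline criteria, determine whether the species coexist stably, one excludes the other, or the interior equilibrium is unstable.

stable coexistence

Compare the nullcline intercepts: K1/α12 = 692/0.502 = 1380 > K2 = 508; K2/α21 = 508/0.544 = 934 > K1 = 692.
Since both inequalities hold, each species can invade when rare, so the interior equilibrium is stable.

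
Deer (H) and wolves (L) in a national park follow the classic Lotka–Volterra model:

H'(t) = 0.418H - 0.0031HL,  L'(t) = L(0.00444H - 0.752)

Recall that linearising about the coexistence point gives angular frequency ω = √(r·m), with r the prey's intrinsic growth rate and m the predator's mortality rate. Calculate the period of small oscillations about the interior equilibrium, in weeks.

T ≈ 11.2 weeks

Here r = 0.418 and m = 0.752, so r·m = 0.314.
ω = √0.314 = 0.561 per week, hence T = 2π/ω ≈ 11.2 weeks.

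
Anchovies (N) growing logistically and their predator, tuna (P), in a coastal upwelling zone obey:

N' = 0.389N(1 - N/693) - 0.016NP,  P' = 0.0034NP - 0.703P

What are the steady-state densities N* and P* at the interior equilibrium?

From dP/dt = 0 with P > 0: 0.0034N* = 0.703, so N* = 207.
Substitute into dN/dt = 0: 0.389(1 - 207/693) = 0.016P*.
The bracket is 0.702, giving P* = 0.273/0.016 = 17.1.

N* ≈ 207, P* ≈ 17.1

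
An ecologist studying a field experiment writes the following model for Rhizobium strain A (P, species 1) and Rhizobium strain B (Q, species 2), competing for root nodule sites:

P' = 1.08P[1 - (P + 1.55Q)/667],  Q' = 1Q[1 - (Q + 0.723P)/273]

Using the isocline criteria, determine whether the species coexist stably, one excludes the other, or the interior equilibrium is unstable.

Compare the nullcline intercepts: K1/α12 = 667/1.55 = 430 > K2 = 273; K2/α21 = 273/0.723 = 378 < K1 = 667.
Since the inequalities point opposite ways, species 1 can invade but species 2 cannot.

species 1 excludes species 2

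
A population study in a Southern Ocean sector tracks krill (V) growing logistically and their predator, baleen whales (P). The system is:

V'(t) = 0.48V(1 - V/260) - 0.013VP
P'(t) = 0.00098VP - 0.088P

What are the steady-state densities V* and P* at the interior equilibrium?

V* ≈ 89.8, P* ≈ 24.2

From dP/dt = 0 with P > 0: 0.00098V* = 0.088, so V* = 89.8.
Substitute into dV/dt = 0: 0.48(1 - 89.8/260) = 0.013P*.
The bracket is 0.655, giving P* = 0.314/0.013 = 24.2.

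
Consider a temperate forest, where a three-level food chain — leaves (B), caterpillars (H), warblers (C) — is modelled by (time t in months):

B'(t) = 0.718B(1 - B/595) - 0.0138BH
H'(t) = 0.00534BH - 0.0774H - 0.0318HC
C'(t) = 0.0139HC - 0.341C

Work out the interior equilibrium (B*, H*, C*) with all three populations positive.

From dC/dt = 0: 0.0139H* = 0.341, so H* = 24.5.
From dB/dt = 0: 0.718(1 - B*/595) = 0.0138·24.5, giving B* = 595·(1 - 0.472) = 314.
From dH/dt = 0: 0.00534·314 - 0.0774 = 0.0318C*, so C* = 1.6/0.0318 = 50.4.

B* ≈ 314, H* ≈ 24.5, C* ≈ 50.4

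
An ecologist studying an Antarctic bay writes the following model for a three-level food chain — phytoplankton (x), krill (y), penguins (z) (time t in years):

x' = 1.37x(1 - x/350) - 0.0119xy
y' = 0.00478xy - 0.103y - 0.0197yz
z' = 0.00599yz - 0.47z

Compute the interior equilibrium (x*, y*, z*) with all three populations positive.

From dz/dt = 0: 0.00599y* = 0.47, so y* = 78.5.
From dx/dt = 0: 1.37(1 - x*/350) = 0.0119·78.5, giving x* = 350·(1 - 0.682) = 111.
From dy/dt = 0: 0.00478·111 - 0.103 = 0.0197z*, so z* = 0.43/0.0197 = 21.8.

x* ≈ 111, y* ≈ 78.5, z* ≈ 21.8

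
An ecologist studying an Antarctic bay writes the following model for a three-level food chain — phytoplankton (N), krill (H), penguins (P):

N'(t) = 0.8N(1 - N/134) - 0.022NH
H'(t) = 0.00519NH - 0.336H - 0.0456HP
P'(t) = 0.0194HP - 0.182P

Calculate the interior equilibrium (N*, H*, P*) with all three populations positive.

From dP/dt = 0: 0.0194H* = 0.182, so H* = 9.38.
From dN/dt = 0: 0.8(1 - N*/134) = 0.022·9.38, giving N* = 134·(1 - 0.258) = 99.4.
From dH/dt = 0: 0.00519·99.4 - 0.336 = 0.0456P*, so P* = 0.18/0.0456 = 3.95.

N* ≈ 99.4, H* ≈ 9.38, P* ≈ 3.95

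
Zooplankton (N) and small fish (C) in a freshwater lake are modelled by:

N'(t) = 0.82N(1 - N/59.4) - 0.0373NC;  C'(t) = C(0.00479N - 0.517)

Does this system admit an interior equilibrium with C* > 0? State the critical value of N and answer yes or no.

Threshold N = 108; K < 108, so no, the predator goes extinct.

The predator equation gives dC/dt > 0 only when N > 0.517/0.00479 = 108.
Without the predator, N → K = 59.4. Since 59.4 < 108, the predator cannot invade.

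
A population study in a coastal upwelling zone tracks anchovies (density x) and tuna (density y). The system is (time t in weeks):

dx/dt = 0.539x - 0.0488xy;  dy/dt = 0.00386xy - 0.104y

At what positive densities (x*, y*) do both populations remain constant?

Set dy/dt = 0 with y > 0: 0.00386x - 0.104 = 0, so x* = 0.104/0.00386 = 26.9.
Set dx/dt = 0 with x > 0: 0.539 - 0.0488y = 0, so y* = 0.539/0.0488 = 11.

x* ≈ 26.9, y* ≈ 11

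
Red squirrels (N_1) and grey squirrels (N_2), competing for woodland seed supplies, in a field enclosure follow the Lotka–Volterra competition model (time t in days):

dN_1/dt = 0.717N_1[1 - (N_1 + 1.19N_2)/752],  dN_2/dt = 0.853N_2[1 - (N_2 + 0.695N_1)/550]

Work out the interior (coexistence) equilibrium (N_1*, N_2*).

N_1* ≈ 564, N_2* ≈ 158

Setting both brackets to zero gives the nullclines N_1 + 1.19N_2 = 752 and 0.695N_1 + N_2 = 550.
Substituting N_2 = 550 - 0.695N_1 into the first: N_1(1 - 1.19·0.695) = 752 - 1.19·550.
So N_1* = 97.5/0.173 = 564, and then N_2* = 550 - 0.695·564 = 158.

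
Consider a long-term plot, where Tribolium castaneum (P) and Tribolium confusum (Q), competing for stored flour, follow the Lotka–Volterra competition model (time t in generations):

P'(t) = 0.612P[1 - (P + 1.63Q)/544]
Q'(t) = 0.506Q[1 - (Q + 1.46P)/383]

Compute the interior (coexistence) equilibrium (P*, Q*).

Setting both brackets to zero gives the nullclines P + 1.63Q = 544 and 1.46P + Q = 383.
Substituting Q = 383 - 1.46P into the first: P(1 - 1.63·1.46) = 544 - 1.63·383.
So P* = -80.3/-1.38 = 58.2, and then Q* = 383 - 1.46·58.2 = 298.

P* ≈ 58.2, Q* ≈ 298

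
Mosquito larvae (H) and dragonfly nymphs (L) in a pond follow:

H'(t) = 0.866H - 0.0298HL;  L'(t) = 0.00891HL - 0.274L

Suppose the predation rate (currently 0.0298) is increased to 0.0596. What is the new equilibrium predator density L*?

L* ≈ 14.5

At the interior fixed point, setting dH/dt = 0 with H > 0 fixes L* = (prey growth rate)/(HL coefficient) — independent of the other coefficients.
With the change, L* = 0.866/0.0596 = 14.5; it falls from 29.1.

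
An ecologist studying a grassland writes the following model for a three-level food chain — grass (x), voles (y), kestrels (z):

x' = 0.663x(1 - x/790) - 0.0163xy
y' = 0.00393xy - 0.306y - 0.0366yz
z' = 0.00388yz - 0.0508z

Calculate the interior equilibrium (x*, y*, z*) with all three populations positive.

x* ≈ 536, y* ≈ 13.1, z* ≈ 49.2

From dz/dt = 0: 0.00388y* = 0.0508, so y* = 13.1.
From dx/dt = 0: 0.663(1 - x*/790) = 0.0163·13.1, giving x* = 790·(1 - 0.322) = 536.
From dy/dt = 0: 0.00393·536 - 0.306 = 0.0366z*, so z* = 1.8/0.0366 = 49.2.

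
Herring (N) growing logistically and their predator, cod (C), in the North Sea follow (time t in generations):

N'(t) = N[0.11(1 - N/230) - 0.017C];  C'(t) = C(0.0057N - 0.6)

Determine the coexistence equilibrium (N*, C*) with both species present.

From dC/dt = 0 with C > 0: 0.0057N* = 0.6, so N* = 105.
Substitute into dN/dt = 0: 0.11(1 - 105/230) = 0.017C*.
The bracket is 0.542, giving C* = 0.0597/0.017 = 3.51.

N* ≈ 105, C* ≈ 3.51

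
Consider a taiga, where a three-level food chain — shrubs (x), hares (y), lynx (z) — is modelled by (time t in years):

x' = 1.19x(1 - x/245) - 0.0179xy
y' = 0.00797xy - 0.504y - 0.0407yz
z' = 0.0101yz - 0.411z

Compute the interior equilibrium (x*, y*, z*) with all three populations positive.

x* ≈ 95, y* ≈ 40.7, z* ≈ 6.23

From dz/dt = 0: 0.0101y* = 0.411, so y* = 40.7.
From dx/dt = 0: 1.19(1 - x*/245) = 0.0179·40.7, giving x* = 245·(1 - 0.612) = 95.
From dy/dt = 0: 0.00797·95 - 0.504 = 0.0407z*, so z* = 0.253/0.0407 = 6.23.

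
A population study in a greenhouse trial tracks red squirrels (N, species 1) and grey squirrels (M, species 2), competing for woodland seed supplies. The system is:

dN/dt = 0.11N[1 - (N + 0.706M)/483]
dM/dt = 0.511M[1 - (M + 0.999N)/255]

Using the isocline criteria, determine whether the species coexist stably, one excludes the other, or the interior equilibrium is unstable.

species 1 excludes species 2

Compare the nullcline intercepts: K1/α12 = 483/0.706 = 684 > K2 = 255; K2/α21 = 255/0.999 = 255 < K1 = 483.
Since the inequalities point opposite ways, species 1 can invade but species 2 cannot.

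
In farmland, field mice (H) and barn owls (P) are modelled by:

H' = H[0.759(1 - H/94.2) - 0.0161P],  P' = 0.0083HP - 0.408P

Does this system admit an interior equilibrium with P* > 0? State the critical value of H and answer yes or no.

The predator equation gives dP/dt > 0 only when H > 0.408/0.0083 = 49.2.
Without the predator, H → K = 94.2. Since 94.2 > 49.2, the predator can invade and persist.

Threshold H = 49.2; K > 49.2, so yes, the predator persists.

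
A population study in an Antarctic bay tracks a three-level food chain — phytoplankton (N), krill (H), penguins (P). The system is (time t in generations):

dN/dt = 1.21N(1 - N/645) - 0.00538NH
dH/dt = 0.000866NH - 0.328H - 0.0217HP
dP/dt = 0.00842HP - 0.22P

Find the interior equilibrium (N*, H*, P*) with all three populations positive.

From dP/dt = 0: 0.00842H* = 0.22, so H* = 26.1.
From dN/dt = 0: 1.21(1 - N*/645) = 0.00538·26.1, giving N* = 645·(1 - 0.116) = 570.
From dH/dt = 0: 0.000866·570 - 0.328 = 0.0217P*, so P* = 0.166/0.0217 = 7.63.

N* ≈ 570, H* ≈ 26.1, P* ≈ 7.63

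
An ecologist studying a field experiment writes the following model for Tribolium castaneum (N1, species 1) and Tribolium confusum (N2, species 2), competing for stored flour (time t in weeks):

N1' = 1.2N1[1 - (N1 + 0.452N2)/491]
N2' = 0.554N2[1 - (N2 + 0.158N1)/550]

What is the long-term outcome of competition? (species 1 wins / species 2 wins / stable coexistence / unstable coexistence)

Compare the nullcline intercepts: K1/α12 = 491/0.452 = 1090 > K2 = 550; K2/α21 = 550/0.158 = 3480 > K1 = 491.
Since both inequalities hold, each species can invade when rare, so the interior equilibrium is stable.

stable coexistence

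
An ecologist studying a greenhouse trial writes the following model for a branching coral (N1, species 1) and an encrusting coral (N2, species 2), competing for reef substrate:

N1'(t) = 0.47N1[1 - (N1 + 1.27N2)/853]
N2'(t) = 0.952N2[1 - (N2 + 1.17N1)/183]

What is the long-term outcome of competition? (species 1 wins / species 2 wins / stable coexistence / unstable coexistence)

species 1 excludes species 2

Compare the nullcline intercepts: K1/α12 = 853/1.27 = 672 > K2 = 183; K2/α21 = 183/1.17 = 156 < K1 = 853.
Since the inequalities point opposite ways, species 1 can invade but species 2 cannot.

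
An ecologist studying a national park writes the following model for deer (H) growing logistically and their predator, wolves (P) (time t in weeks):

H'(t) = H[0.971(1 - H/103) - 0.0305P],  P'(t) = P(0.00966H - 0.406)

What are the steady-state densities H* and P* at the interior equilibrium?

H* ≈ 42, P* ≈ 18.8

From dP/dt = 0 with P > 0: 0.00966H* = 0.406, so H* = 42.
Substitute into dH/dt = 0: 0.971(1 - 42/103) = 0.0305P*.
The bracket is 0.592, giving P* = 0.575/0.0305 = 18.8.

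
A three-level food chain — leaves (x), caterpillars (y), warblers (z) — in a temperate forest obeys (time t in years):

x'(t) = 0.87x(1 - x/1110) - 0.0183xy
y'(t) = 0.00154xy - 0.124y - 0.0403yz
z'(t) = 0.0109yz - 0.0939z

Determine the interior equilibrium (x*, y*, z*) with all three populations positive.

From dz/dt = 0: 0.0109y* = 0.0939, so y* = 8.61.
From dx/dt = 0: 0.87(1 - x*/1110) = 0.0183·8.61, giving x* = 1110·(1 - 0.181) = 909.
From dy/dt = 0: 0.00154·909 - 0.124 = 0.0403z*, so z* = 1.28/0.0403 = 31.7.

x* ≈ 909, y* ≈ 8.61, z* ≈ 31.7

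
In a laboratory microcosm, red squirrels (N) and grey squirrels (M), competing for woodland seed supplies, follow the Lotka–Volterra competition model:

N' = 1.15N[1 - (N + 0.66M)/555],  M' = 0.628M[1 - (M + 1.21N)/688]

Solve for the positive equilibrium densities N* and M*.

Setting both brackets to zero gives the nullclines N + 0.66M = 555 and 1.21N + M = 688.
Substituting M = 688 - 1.21N into the first: N(1 - 0.66·1.21) = 555 - 0.66·688.
So N* = 101/0.201 = 501, and then M* = 688 - 1.21·501 = 81.7.

N* ≈ 501, M* ≈ 81.7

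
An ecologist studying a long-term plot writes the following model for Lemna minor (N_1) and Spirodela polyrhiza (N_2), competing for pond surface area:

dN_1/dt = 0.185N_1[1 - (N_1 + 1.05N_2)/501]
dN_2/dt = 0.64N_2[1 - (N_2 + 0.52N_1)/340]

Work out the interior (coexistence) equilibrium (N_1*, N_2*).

Setting both brackets to zero gives the nullclines N_1 + 1.05N_2 = 501 and 0.52N_1 + N_2 = 340.
Substituting N_2 = 340 - 0.52N_1 into the first: N_1(1 - 1.05·0.52) = 501 - 1.05·340.
So N_1* = 144/0.454 = 317, and then N_2* = 340 - 0.52·317 = 175.

N_1* ≈ 317, N_2* ≈ 175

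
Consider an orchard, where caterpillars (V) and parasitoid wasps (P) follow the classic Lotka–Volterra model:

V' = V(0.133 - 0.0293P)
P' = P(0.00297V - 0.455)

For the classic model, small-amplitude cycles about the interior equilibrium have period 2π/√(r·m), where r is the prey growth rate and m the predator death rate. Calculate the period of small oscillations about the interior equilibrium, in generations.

T ≈ 25.5 generations

Here r = 0.133 and m = 0.455, so r·m = 0.0605.
ω = √0.0605 = 0.246 per generation, hence T = 2π/ω ≈ 25.5 generations.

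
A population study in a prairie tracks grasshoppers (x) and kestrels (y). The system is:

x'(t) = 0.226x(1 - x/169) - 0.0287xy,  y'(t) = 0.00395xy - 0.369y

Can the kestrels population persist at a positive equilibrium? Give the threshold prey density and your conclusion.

The predator equation gives dy/dt > 0 only when x > 0.369/0.00395 = 93.4.
Without the predator, x → K = 169. Since 169 > 93.4, the predator can invade and persist.

Threshold x = 93.4; K > 93.4, so yes, the predator persists.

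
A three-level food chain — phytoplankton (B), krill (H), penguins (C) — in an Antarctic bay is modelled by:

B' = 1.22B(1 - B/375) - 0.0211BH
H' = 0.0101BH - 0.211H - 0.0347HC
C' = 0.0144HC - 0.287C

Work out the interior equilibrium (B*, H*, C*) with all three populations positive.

From dC/dt = 0: 0.0144H* = 0.287, so H* = 19.9.
From dB/dt = 0: 1.22(1 - B*/375) = 0.0211·19.9, giving B* = 375·(1 - 0.345) = 246.
From dH/dt = 0: 0.0101·246 - 0.211 = 0.0347C*, so C* = 2.27/0.0347 = 65.4.

B* ≈ 246, H* ≈ 19.9, C* ≈ 65.4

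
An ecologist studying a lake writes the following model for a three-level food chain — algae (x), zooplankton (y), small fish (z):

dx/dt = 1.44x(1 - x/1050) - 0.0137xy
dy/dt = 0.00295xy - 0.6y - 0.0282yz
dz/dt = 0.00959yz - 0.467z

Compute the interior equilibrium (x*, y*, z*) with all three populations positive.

From dz/dt = 0: 0.00959y* = 0.467, so y* = 48.7.
From dx/dt = 0: 1.44(1 - x*/1050) = 0.0137·48.7, giving x* = 1050·(1 - 0.463) = 564.
From dy/dt = 0: 0.00295·564 - 0.6 = 0.0282z*, so z* = 1.06/0.0282 = 37.7.

x* ≈ 564, y* ≈ 48.7, z* ≈ 37.7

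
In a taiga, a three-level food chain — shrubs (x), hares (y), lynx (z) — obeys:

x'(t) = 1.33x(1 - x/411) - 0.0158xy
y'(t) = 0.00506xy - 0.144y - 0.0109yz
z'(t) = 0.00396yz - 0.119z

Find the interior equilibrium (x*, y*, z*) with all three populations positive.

From dz/dt = 0: 0.00396y* = 0.119, so y* = 30.1.
From dx/dt = 0: 1.33(1 - x*/411) = 0.0158·30.1, giving x* = 411·(1 - 0.357) = 264.
From dy/dt = 0: 0.00506·264 - 0.144 = 0.0109z*, so z* = 1.19/0.0109 = 109.

x* ≈ 264, y* ≈ 30.1, z* ≈ 109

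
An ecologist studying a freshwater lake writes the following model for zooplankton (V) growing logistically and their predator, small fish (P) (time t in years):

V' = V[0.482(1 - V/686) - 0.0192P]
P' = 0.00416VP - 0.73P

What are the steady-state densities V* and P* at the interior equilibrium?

From dP/dt = 0 with P > 0: 0.00416V* = 0.73, so V* = 175.
Substitute into dV/dt = 0: 0.482(1 - 175/686) = 0.0192P*.
The bracket is 0.744, giving P* = 0.359/0.0192 = 18.7.

V* ≈ 175, P* ≈ 18.7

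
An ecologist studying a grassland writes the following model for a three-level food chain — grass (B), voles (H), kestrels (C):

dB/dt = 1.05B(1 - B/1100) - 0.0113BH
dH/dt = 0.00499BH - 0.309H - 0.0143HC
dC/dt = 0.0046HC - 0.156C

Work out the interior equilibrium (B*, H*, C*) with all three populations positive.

B* ≈ 699, H* ≈ 33.9, C* ≈ 222

From dC/dt = 0: 0.0046H* = 0.156, so H* = 33.9.
From dB/dt = 0: 1.05(1 - B*/1100) = 0.0113·33.9, giving B* = 1100·(1 - 0.365) = 699.
From dH/dt = 0: 0.00499·699 - 0.309 = 0.0143C*, so C* = 3.18/0.0143 = 222.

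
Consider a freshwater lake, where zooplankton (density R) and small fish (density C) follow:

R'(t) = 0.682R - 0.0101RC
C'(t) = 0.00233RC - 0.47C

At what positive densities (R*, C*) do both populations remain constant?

R* ≈ 202, C* ≈ 67.5

Set dC/dt = 0 with C > 0: 0.00233R - 0.47 = 0, so R* = 0.47/0.00233 = 202.
Set dR/dt = 0 with R > 0: 0.682 - 0.0101C = 0, so C* = 0.682/0.0101 = 67.5.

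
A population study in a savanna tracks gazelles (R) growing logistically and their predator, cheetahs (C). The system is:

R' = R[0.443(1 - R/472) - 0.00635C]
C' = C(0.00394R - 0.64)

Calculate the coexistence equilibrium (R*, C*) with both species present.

From dC/dt = 0 with C > 0: 0.00394R* = 0.64, so R* = 162.
Substitute into dR/dt = 0: 0.443(1 - 162/472) = 0.00635C*.
The bracket is 0.656, giving C* = 0.291/0.00635 = 45.8.

R* ≈ 162, C* ≈ 45.8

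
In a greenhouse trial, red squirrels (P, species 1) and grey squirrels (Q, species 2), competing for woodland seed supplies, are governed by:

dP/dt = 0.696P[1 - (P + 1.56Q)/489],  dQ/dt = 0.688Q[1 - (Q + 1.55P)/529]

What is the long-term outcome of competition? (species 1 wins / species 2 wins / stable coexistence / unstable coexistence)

unstable coexistence (outcome depends on initial conditions)

Compare the nullcline intercepts: K1/α12 = 489/1.56 = 313 < K2 = 529; K2/α21 = 529/1.55 = 341 < K1 = 489.
Since both are reversed, neither can invade when rare; the interior point is a saddle.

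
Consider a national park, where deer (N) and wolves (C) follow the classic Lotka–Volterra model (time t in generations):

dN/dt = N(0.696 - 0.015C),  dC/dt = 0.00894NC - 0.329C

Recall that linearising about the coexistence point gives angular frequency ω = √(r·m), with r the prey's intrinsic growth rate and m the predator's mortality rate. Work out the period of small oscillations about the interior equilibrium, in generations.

Here r = 0.696 and m = 0.329, so r·m = 0.229.
ω = √0.229 = 0.479 per generation, hence T = 2π/ω ≈ 13.1 generations.

T ≈ 13.1 generations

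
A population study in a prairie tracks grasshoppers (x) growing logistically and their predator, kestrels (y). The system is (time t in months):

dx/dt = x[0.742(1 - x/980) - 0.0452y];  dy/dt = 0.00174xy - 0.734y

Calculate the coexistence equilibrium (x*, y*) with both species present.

x* ≈ 422, y* ≈ 9.35

From dy/dt = 0 with y > 0: 0.00174x* = 0.734, so x* = 422.
Substitute into dx/dt = 0: 0.742(1 - 422/980) = 0.0452y*.
The bracket is 0.57, giving y* = 0.423/0.0452 = 9.35.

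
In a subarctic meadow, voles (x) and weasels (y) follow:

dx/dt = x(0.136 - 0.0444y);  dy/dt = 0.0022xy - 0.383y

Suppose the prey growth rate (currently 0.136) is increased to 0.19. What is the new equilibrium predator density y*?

y* ≈ 4.28

At the interior fixed point, setting dx/dt = 0 with x > 0 fixes y* = (prey growth rate)/(xy coefficient) — independent of the other coefficients.
With the change, y* = 0.19/0.0444 = 4.28; it rises from 3.06.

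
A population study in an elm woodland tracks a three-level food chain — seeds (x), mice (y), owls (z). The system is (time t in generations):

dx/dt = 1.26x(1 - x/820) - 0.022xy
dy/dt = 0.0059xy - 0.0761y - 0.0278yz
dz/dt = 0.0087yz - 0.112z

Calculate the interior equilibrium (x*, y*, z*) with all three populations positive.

x* ≈ 636, y* ≈ 12.9, z* ≈ 132

From dz/dt = 0: 0.0087y* = 0.112, so y* = 12.9.
From dx/dt = 0: 1.26(1 - x*/820) = 0.022·12.9, giving x* = 820·(1 - 0.225) = 636.
From dy/dt = 0: 0.0059·636 - 0.0761 = 0.0278z*, so z* = 3.67/0.0278 = 132.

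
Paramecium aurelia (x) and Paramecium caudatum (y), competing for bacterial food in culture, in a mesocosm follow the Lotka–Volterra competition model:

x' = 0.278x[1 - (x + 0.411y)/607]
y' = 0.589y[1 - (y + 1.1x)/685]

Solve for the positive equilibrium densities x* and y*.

x* ≈ 594, y* ≈ 31.6

Setting both brackets to zero gives the nullclines x + 0.411y = 607 and 1.1x + y = 685.
Substituting y = 685 - 1.1x into the first: x(1 - 0.411·1.1) = 607 - 0.411·685.
So x* = 325/0.548 = 594, and then y* = 685 - 1.1·594 = 31.6.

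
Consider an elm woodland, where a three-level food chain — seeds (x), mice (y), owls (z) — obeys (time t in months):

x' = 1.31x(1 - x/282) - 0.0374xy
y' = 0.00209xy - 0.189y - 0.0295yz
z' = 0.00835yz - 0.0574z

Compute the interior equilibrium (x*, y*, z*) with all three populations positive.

From dz/dt = 0: 0.00835y* = 0.0574, so y* = 6.87.
From dx/dt = 0: 1.31(1 - x*/282) = 0.0374·6.87, giving x* = 282·(1 - 0.196) = 227.
From dy/dt = 0: 0.00209·227 - 0.189 = 0.0295z*, so z* = 0.285/0.0295 = 9.65.

x* ≈ 227, y* ≈ 6.87, z* ≈ 9.65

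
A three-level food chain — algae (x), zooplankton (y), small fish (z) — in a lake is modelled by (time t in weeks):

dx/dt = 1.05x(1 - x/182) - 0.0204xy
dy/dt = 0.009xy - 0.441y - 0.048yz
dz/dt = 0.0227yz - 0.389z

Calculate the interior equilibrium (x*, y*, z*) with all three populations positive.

From dz/dt = 0: 0.0227y* = 0.389, so y* = 17.1.
From dx/dt = 0: 1.05(1 - x*/182) = 0.0204·17.1, giving x* = 182·(1 - 0.333) = 121.
From dy/dt = 0: 0.009·121 - 0.441 = 0.048z*, so z* = 0.652/0.048 = 13.6.

x* ≈ 121, y* ≈ 17.1, z* ≈ 13.6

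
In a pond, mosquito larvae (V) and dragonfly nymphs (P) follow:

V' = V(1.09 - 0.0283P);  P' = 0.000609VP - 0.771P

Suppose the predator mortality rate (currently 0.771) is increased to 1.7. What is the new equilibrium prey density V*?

V* ≈ 2790

At the interior fixed point, setting dP/dt = 0 with P > 0 fixes V* = (predator death rate)/(VP coefficient) — independent of the other coefficients.
With the change, V* = 1.7/0.000609 = 2790; it rises from 1270.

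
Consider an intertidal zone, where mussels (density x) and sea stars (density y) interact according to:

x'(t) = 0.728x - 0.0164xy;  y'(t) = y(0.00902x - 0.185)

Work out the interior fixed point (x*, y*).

x* ≈ 20.5, y* ≈ 44.4

Set dy/dt = 0 with y > 0: 0.00902x - 0.185 = 0, so x* = 0.185/0.00902 = 20.5.
Set dx/dt = 0 with x > 0: 0.728 - 0.0164y = 0, so y* = 0.728/0.0164 = 44.4.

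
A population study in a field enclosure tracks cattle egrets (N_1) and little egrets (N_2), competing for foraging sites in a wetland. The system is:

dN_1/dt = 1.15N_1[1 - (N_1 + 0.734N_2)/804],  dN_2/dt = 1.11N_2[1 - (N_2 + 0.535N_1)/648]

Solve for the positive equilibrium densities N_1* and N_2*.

Setting both brackets to zero gives the nullclines N_1 + 0.734N_2 = 804 and 0.535N_1 + N_2 = 648.
Substituting N_2 = 648 - 0.535N_1 into the first: N_1(1 - 0.734·0.535) = 804 - 0.734·648.
So N_1* = 328/0.607 = 541, and then N_2* = 648 - 0.535·541 = 359.

N_1* ≈ 541, N_2* ≈ 359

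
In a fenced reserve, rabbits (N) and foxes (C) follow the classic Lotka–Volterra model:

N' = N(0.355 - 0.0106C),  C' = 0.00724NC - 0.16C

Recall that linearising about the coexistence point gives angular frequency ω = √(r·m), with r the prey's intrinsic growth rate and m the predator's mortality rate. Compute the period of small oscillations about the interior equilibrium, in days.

T ≈ 26.4 days

Here r = 0.355 and m = 0.16, so r·m = 0.0568.
ω = √0.0568 = 0.238 per day, hence T = 2π/ω ≈ 26.4 days.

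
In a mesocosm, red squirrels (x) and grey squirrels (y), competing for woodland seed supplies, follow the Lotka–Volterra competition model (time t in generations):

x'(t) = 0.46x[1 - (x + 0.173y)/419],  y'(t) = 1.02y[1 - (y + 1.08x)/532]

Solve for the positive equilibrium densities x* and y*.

x* ≈ 402, y* ≈ 97.7

Setting both brackets to zero gives the nullclines x + 0.173y = 419 and 1.08x + y = 532.
Substituting y = 532 - 1.08x into the first: x(1 - 0.173·1.08) = 419 - 0.173·532.
So x* = 327/0.813 = 402, and then y* = 532 - 1.08·402 = 97.7.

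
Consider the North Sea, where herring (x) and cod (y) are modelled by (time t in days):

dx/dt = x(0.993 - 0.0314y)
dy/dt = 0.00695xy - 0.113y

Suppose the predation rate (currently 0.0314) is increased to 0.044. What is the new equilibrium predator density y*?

y* ≈ 22.6

At the interior fixed point, setting dx/dt = 0 with x > 0 fixes y* = (prey growth rate)/(xy coefficient) — independent of the other coefficients.
With the change, y* = 0.993/0.044 = 22.6; it falls from 31.6.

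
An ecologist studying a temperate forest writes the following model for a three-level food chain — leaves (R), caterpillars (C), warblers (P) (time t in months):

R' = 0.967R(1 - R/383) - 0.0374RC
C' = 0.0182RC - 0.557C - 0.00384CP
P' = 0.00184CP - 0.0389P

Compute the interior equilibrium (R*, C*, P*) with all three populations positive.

From dP/dt = 0: 0.00184C* = 0.0389, so C* = 21.1.
From dR/dt = 0: 0.967(1 - R*/383) = 0.0374·21.1, giving R* = 383·(1 - 0.818) = 69.8.
From dC/dt = 0: 0.0182·69.8 - 0.557 = 0.00384P*, so P* = 0.714/0.00384 = 186.

R* ≈ 69.8, C* ≈ 21.1, P* ≈ 186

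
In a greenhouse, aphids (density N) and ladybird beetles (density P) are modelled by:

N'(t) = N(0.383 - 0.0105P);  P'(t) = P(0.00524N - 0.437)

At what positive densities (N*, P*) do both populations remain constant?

Set dP/dt = 0 with P > 0: 0.00524N - 0.437 = 0, so N* = 0.437/0.00524 = 83.4.
Set dN/dt = 0 with N > 0: 0.383 - 0.0105P = 0, so P* = 0.383/0.0105 = 36.5.

N* ≈ 83.4, P* ≈ 36.5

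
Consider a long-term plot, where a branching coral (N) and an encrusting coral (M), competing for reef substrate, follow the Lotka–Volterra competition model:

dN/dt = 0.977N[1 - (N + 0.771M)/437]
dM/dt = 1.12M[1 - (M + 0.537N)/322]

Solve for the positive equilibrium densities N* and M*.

N* ≈ 322, M* ≈ 149

Setting both brackets to zero gives the nullclines N + 0.771M = 437 and 0.537N + M = 322.
Substituting M = 322 - 0.537N into the first: N(1 - 0.771·0.537) = 437 - 0.771·322.
So N* = 189/0.586 = 322, and then M* = 322 - 0.537·322 = 149.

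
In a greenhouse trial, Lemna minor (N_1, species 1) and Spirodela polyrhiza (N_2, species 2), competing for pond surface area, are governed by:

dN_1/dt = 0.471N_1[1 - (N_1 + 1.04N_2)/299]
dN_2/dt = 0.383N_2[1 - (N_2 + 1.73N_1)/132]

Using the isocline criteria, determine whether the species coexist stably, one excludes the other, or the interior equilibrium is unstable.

Compare the nullcline intercepts: K1/α12 = 299/1.04 = 288 > K2 = 132; K2/α21 = 132/1.73 = 76.3 < K1 = 299.
Since the inequalities point opposite ways, species 1 can invade but species 2 cannot.

species 1 excludes species 2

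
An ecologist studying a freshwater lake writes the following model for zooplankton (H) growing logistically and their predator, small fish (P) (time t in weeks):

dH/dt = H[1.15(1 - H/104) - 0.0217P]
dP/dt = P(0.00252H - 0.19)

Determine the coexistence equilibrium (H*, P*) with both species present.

H* ≈ 75.4, P* ≈ 14.6

From dP/dt = 0 with P > 0: 0.00252H* = 0.19, so H* = 75.4.
Substitute into dH/dt = 0: 1.15(1 - 75.4/104) = 0.0217P*.
The bracket is 0.275, giving P* = 0.316/0.0217 = 14.6.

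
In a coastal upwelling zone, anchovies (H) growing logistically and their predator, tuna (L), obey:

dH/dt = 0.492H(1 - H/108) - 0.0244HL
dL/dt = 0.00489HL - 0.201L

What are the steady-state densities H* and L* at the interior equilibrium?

From dL/dt = 0 with L > 0: 0.00489H* = 0.201, so H* = 41.1.
Substitute into dH/dt = 0: 0.492(1 - 41.1/108) = 0.0244L*.
The bracket is 0.619, giving L* = 0.305/0.0244 = 12.5.

H* ≈ 41.1, L* ≈ 12.5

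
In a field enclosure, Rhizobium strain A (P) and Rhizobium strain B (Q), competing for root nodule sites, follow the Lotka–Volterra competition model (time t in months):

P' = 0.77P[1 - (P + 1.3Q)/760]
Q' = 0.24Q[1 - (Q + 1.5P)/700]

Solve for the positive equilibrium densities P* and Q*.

P* ≈ 158, Q* ≈ 463

Setting both brackets to zero gives the nullclines P + 1.3Q = 760 and 1.5P + Q = 700.
Substituting Q = 700 - 1.5P into the first: P(1 - 1.3·1.5) = 760 - 1.3·700.
So P* = -150/-0.95 = 158, and then Q* = 700 - 1.5·158 = 463.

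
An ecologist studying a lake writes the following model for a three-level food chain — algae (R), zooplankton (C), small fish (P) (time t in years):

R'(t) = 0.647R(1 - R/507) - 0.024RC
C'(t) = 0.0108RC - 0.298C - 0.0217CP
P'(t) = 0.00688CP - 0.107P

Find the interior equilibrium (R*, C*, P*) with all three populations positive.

R* ≈ 215, C* ≈ 15.6, P* ≈ 93

From dP/dt = 0: 0.00688C* = 0.107, so C* = 15.6.
From dR/dt = 0: 0.647(1 - R*/507) = 0.024·15.6, giving R* = 507·(1 - 0.577) = 215.
From dC/dt = 0: 0.0108·215 - 0.298 = 0.0217P*, so P* = 2.02/0.0217 = 93.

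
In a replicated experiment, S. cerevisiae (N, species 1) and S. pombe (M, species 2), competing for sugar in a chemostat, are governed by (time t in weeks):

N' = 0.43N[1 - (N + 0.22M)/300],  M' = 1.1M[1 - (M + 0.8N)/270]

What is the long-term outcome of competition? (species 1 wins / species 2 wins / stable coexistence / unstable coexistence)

stable coexistence

Compare the nullcline intercepts: K1/α12 = 300/0.22 = 1360 > K2 = 270; K2/α21 = 270/0.8 = 338 > K1 = 300.
Since both inequalities hold, each species can invade when rare, so the interior equilibrium is stable.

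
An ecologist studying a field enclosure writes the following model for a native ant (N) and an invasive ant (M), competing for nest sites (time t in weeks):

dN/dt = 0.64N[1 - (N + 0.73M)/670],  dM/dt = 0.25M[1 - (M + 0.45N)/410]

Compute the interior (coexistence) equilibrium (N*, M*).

N* ≈ 552, M* ≈ 162

Setting both brackets to zero gives the nullclines N + 0.73M = 670 and 0.45N + M = 410.
Substituting M = 410 - 0.45N into the first: N(1 - 0.73·0.45) = 670 - 0.73·410.
So N* = 371/0.671 = 552, and then M* = 410 - 0.45·552 = 162.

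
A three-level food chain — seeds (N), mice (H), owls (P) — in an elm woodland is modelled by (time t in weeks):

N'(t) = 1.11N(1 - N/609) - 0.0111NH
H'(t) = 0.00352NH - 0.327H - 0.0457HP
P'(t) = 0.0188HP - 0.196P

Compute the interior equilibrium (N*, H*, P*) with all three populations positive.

N* ≈ 546, H* ≈ 10.4, P* ≈ 34.9

From dP/dt = 0: 0.0188H* = 0.196, so H* = 10.4.
From dN/dt = 0: 1.11(1 - N*/609) = 0.0111·10.4, giving N* = 609·(1 - 0.104) = 546.
From dH/dt = 0: 0.00352·546 - 0.327 = 0.0457P*, so P* = 1.59/0.0457 = 34.9.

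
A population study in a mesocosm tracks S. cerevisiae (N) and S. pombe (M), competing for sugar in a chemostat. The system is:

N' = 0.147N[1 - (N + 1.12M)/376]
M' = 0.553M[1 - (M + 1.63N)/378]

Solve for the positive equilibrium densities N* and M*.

Setting both brackets to zero gives the nullclines N + 1.12M = 376 and 1.63N + M = 378.
Substituting M = 378 - 1.63N into the first: N(1 - 1.12·1.63) = 376 - 1.12·378.
So N* = -47.4/-0.826 = 57.4, and then M* = 378 - 1.63·57.4 = 284.

N* ≈ 57.4, M* ≈ 284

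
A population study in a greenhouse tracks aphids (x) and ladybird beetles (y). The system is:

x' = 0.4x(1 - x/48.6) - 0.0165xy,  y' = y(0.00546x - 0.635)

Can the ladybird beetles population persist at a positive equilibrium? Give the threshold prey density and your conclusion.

Threshold x = 116; K < 116, so no, the predator goes extinct.

The predator equation gives dy/dt > 0 only when x > 0.635/0.00546 = 116.
Without the predator, x → K = 48.6. Since 48.6 < 116, the predator cannot invade.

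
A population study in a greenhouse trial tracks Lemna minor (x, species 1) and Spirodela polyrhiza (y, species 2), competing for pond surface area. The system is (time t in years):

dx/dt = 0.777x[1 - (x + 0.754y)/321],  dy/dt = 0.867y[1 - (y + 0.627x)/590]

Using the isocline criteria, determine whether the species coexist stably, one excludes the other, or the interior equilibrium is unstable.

Compare the nullcline intercepts: K1/α12 = 321/0.754 = 426 < K2 = 590; K2/α21 = 590/0.627 = 941 > K1 = 321.
Since the inequalities point opposite ways, species 2 can invade but species 1 cannot.

species 2 excludes species 1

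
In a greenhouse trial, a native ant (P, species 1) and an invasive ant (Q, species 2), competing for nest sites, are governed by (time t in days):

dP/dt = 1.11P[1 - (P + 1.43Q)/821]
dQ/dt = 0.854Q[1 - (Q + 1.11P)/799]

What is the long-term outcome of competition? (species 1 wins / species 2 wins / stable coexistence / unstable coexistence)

unstable coexistence (outcome depends on initial conditions)

Compare the nullcline intercepts: K1/α12 = 821/1.43 = 574 < K2 = 799; K2/α21 = 799/1.11 = 720 < K1 = 821.
Since both are reversed, neither can invade when rare; the interior point is a saddle.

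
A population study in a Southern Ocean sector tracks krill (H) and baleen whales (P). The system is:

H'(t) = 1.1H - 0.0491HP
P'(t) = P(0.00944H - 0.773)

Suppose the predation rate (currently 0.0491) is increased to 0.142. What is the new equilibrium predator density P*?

P* ≈ 7.75

At the interior fixed point, setting dH/dt = 0 with H > 0 fixes P* = (prey growth rate)/(HP coefficient) — independent of the other coefficients.
With the change, P* = 1.1/0.142 = 7.75; it falls from 22.4.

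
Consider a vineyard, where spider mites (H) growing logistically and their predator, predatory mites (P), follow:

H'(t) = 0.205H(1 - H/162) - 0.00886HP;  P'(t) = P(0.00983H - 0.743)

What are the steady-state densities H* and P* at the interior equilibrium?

From dP/dt = 0 with P > 0: 0.00983H* = 0.743, so H* = 75.6.
Substitute into dH/dt = 0: 0.205(1 - 75.6/162) = 0.00886P*.
The bracket is 0.533, giving P* = 0.109/0.00886 = 12.3.

H* ≈ 75.6, P* ≈ 12.3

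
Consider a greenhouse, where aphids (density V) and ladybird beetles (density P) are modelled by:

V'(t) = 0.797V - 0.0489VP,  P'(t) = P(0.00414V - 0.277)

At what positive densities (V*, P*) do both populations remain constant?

V* ≈ 66.9, P* ≈ 16.3

Set dP/dt = 0 with P > 0: 0.00414V - 0.277 = 0, so V* = 0.277/0.00414 = 66.9.
Set dV/dt = 0 with V > 0: 0.797 - 0.0489P = 0, so P* = 0.797/0.0489 = 16.3.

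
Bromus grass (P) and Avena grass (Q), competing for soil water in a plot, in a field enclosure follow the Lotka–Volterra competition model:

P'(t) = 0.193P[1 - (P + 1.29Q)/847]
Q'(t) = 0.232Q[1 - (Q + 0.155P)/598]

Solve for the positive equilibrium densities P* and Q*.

P* ≈ 94.5, Q* ≈ 583

Setting both brackets to zero gives the nullclines P + 1.29Q = 847 and 0.155P + Q = 598.
Substituting Q = 598 - 0.155P into the first: P(1 - 1.29·0.155) = 847 - 1.29·598.
So P* = 75.6/0.8 = 94.5, and then Q* = 598 - 0.155·94.5 = 583.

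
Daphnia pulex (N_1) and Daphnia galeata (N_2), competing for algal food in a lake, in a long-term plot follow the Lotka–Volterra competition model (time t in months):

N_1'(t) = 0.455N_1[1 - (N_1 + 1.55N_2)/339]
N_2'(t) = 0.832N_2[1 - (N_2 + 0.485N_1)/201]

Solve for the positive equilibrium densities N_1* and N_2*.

Setting both brackets to zero gives the nullclines N_1 + 1.55N_2 = 339 and 0.485N_1 + N_2 = 201.
Substituting N_2 = 201 - 0.485N_1 into the first: N_1(1 - 1.55·0.485) = 339 - 1.55·201.
So N_1* = 27.4/0.248 = 111, and then N_2* = 201 - 0.485·111 = 147.

N_1* ≈ 111, N_2* ≈ 147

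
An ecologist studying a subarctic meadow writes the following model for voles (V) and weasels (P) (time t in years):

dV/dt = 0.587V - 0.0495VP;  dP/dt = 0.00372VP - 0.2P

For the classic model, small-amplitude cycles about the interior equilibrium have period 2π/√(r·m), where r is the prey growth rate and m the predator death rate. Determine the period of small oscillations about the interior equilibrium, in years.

T ≈ 18.3 years

Here r = 0.587 and m = 0.2, so r·m = 0.117.
ω = √0.117 = 0.343 per year, hence T = 2π/ω ≈ 18.3 years.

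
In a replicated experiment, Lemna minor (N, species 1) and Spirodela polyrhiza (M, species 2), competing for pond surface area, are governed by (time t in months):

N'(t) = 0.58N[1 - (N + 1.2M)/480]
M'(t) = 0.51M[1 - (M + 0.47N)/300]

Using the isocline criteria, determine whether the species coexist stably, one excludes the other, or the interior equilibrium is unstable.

Compare the nullcline intercepts: K1/α12 = 480/1.2 = 400 > K2 = 300; K2/α21 = 300/0.47 = 638 > K1 = 480.
Since both inequalities hold, each species can invade when rare, so the interior equilibrium is stable.

stable coexistence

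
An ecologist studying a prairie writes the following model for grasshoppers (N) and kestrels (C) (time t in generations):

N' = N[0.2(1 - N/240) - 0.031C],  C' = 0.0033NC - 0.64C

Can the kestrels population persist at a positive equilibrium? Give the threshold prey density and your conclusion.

The predator equation gives dC/dt > 0 only when N > 0.64/0.0033 = 194.
Without the predator, N → K = 240. Since 240 > 194, the predator can invade and persist.

Threshold N = 194; K > 194, so yes, the predator persists.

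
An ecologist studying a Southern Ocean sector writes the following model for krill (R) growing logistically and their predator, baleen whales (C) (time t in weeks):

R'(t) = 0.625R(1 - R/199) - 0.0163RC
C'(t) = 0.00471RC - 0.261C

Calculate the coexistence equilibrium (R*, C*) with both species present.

From dC/dt = 0 with C > 0: 0.00471R* = 0.261, so R* = 55.4.
Substitute into dR/dt = 0: 0.625(1 - 55.4/199) = 0.0163C*.
The bracket is 0.722, giving C* = 0.451/0.0163 = 27.7.

R* ≈ 55.4, C* ≈ 27.7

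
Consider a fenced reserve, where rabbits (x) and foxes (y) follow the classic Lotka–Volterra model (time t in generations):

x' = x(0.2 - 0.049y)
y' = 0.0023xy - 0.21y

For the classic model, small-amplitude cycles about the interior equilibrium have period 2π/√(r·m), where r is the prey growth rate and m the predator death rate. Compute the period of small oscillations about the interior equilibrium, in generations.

Here r = 0.2 and m = 0.21, so r·m = 0.042.
ω = √0.042 = 0.205 per generation, hence T = 2π/ω ≈ 30.7 generations.

T ≈ 30.7 generations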